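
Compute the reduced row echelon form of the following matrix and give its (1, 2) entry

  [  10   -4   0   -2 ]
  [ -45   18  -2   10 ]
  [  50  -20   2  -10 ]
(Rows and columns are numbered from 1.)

-2/5

r1 -> 1/10·r1
  [   1  -2/5   0  -1/5 ]
  [ -45    18  -2    10 ]
  [  50   -20   2   -10 ]
r2 -> r2 + 45·r1
  [  1  -2/5   0  -1/5 ]
  [  0     0  -2     1 ]
  [ 50   -20   2   -10 ]
r3 -> r3 − 50·r1
  [ 1  -2/5   0  -1/5 ]
  [ 0     0  -2     1 ]
  [ 0     0   2     0 ]
r2 -> -1/2·r2
  [ 1  -2/5  0  -1/5 ]
  [ 0     0  1  -1/2 ]
  [ 0     0  2     0 ]
r3 -> r3 − 2·r2
  [ 1  -2/5  0  -1/5 ]
  [ 0     0  1  -1/2 ]
  [ 0     0  0     1 ]
r2 -> r2 + 1/2·r3
  [ 1  -2/5  0  -1/5 ]
  [ 0     0  1     0 ]
  [ 0     0  0     1 ]
r1 -> r1 + 1/5·r3
  [ 1  -2/5  0  0 ]
  [ 0     0  1  0 ]
  [ 0     0  0  1 ]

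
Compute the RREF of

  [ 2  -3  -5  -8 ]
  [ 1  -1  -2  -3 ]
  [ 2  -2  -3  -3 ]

Multiply R1 by 1/2.
  [ 1  -3/2  -5/2  -4 ]
  [ 1    -1    -2  -3 ]
  [ 2    -2    -3  -3 ]
Subtract R1 from R2.
  [ 1  -3/2  -5/2  -4 ]
  [ 0   1/2   1/2   1 ]
  [ 2    -2    -3  -3 ]
Subtract 2 times R1 from R3.
  [ 1  -3/2  -5/2  -4 ]
  [ 0   1/2   1/2   1 ]
  [ 0     1     2   5 ]
Multiply R2 by 2.
  [ 1  -3/2  -5/2  -4 ]
  [ 0     1     1   2 ]
  [ 0     1     2   5 ]
Subtract R2 from R3.
  [ 1  -3/2  -5/2  -4 ]
  [ 0     1     1   2 ]
  [ 0     0     1   3 ]
Subtract R3 from R2.
  [ 1  -3/2  -5/2  -4 ]
  [ 0     1     0  -1 ]
  [ 0     0     1   3 ]
Add 5/2 times R3 to R1.
  [ 1  -3/2  0  7/2 ]
  [ 0     1  0   -1 ]
  [ 0     0  1    3 ]
Add 3/2 times R2 to R1.
  [ 1  0  0   2 ]
  [ 0  1  0  -1 ]
  [ 0  0  1   3 ]

[[1, 0, 0, 2], [0, 1, 0, -1], [0, 0, 1, 3]]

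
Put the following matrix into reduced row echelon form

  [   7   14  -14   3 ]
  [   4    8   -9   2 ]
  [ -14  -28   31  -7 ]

r1 -> 1/7·r1
  [   1    2  -2  3/7 ]
  [   4    8  -9    2 ]
  [ -14  -28  31   -7 ]
r2 -> r2 − 4·r1
  [   1    2  -2  3/7 ]
  [   0    0  -1  2/7 ]
  [ -14  -28  31   -7 ]
r3 -> r3 + 14·r1
  [ 1  2  -2  3/7 ]
  [ 0  0  -1  2/7 ]
  [ 0  0   3   -1 ]
r2 -> -1·r2
  [ 1  2  -2   3/7 ]
  [ 0  0   1  -2/7 ]
  [ 0  0   3    -1 ]
r3 -> r3 − 3·r2
  [ 1  2  -2   3/7 ]
  [ 0  0   1  -2/7 ]
  [ 0  0   0  -1/7 ]
r3 -> -7·r3
  [ 1  2  -2   3/7 ]
  [ 0  0   1  -2/7 ]
  [ 0  0   0     1 ]
r2 -> r2 + 2/7·r3
  [ 1  2  -2  3/7 ]
  [ 0  0   1    0 ]
  [ 0  0   0    1 ]
r1 -> r1 − 3/7·r3
  [ 1  2  -2  0 ]
  [ 0  0   1  0 ]
  [ 0  0   0  1 ]
r1 -> r1 + 2·r2
  [ 1  2  0  0 ]
  [ 0  0  1  0 ]
  [ 0  0  0  1 ]

[[1, 2, 0, 0], [0, 0, 1, 0], [0, 0, 0, 1]]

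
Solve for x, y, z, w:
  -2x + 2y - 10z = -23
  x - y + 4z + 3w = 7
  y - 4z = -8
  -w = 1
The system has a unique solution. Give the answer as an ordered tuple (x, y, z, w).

(2, -2, 3/2, -1)

Form the augmented matrix and row-reduce:
  [ -2   2  -10   0  |  -23 ]
  [  1  -1    4   3  |    7 ]
  [  0   1   -4   0  |   -8 ]
  [  0   0    0  -1  |    1 ]
R1 := -1/2·R1
  [ 1  -1   5   0  |  23/2 ]
  [ 1  -1   4   3  |     7 ]
  [ 0   1  -4   0  |    -8 ]
  [ 0   0   0  -1  |     1 ]
R2 := R2 − R1
  [ 1  -1   5   0  |  23/2 ]
  [ 0   0  -1   3  |  -9/2 ]
  [ 0   1  -4   0  |    -8 ]
  [ 0   0   0  -1  |     1 ]
R2 ↔ R3
  [ 1  -1   5   0  |  23/2 ]
  [ 0   1  -4   0  |    -8 ]
  [ 0   0  -1   3  |  -9/2 ]
  [ 0   0   0  -1  |     1 ]
R3 := -1·R3
  [ 1  -1   5   0  |  23/2 ]
  [ 0   1  -4   0  |    -8 ]
  [ 0   0   1  -3  |   9/2 ]
  [ 0   0   0  -1  |     1 ]
R4 := -1·R4
  [ 1  -1   5   0  |  23/2 ]
  [ 0   1  -4   0  |    -8 ]
  [ 0   0   1  -3  |   9/2 ]
  [ 0   0   0   1  |    -1 ]
R3 := R3 + 3·R4
  [ 1  -1   5  0  |  23/2 ]
  [ 0   1  -4  0  |    -8 ]
  [ 0   0   1  0  |   3/2 ]
  [ 0   0   0  1  |    -1 ]
R2 := R2 + 4·R3
  [ 1  -1  5  0  |  23/2 ]
  [ 0   1  0  0  |    -2 ]
  [ 0   0  1  0  |   3/2 ]
  [ 0   0  0  1  |    -1 ]
R1 := R1 − 5·R3
  [ 1  -1  0  0  |    4 ]
  [ 0   1  0  0  |   -2 ]
  [ 0   0  1  0  |  3/2 ]
  [ 0   0  0  1  |   -1 ]
R1 := R1 + R2
  [ 1  0  0  0  |    2 ]
  [ 0  1  0  0  |   -2 ]
  [ 0  0  1  0  |  3/2 ]
  [ 0  0  0  1  |   -1 ]
Reading off the last column: x = 2, y = -2, z = 3/2, w = -1.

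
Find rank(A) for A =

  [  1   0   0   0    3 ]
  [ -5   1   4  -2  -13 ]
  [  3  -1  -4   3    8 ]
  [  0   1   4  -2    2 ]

rank = 3

R2 := R2 + 5·R1
  [ 1   0   0   0  3 ]
  [ 0   1   4  -2  2 ]
  [ 3  -1  -4   3  8 ]
  [ 0   1   4  -2  2 ]
R3 := R3 − 3·R1
  [ 1   0   0   0   3 ]
  [ 0   1   4  -2   2 ]
  [ 0  -1  -4   3  -1 ]
  [ 0   1   4  -2   2 ]
R3 := R3 + R2
  [ 1  0  0   0  3 ]
  [ 0  1  4  -2  2 ]
  [ 0  0  0   1  1 ]
  [ 0  1  4  -2  2 ]
R4 := R4 − R2
  [ 1  0  0   0  3 ]
  [ 0  1  4  -2  2 ]
  [ 0  0  0   1  1 ]
  [ 0  0  0   0  0 ]
R2 := R2 + 2·R3
  [ 1  0  0  0  3 ]
  [ 0  1  4  0  4 ]
  [ 0  0  0  1  1 ]
  [ 0  0  0  0  0 ]
The reduced form has 3 nonzero rows.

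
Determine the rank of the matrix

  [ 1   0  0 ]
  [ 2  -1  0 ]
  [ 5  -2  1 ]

rank = 3

r2 ← r2 − 2·r1
  [ 1   0  0 ]
  [ 0  -1  0 ]
  [ 5  -2  1 ]
r3 ← r3 − 5·r1
  [ 1   0  0 ]
  [ 0  -1  0 ]
  [ 0  -2  1 ]
r2 ← -1·r2
  [ 1   0  0 ]
  [ 0   1  0 ]
  [ 0  -2  1 ]
r3 ← r3 + 2·r2
  [ 1  0  0 ]
  [ 0  1  0 ]
  [ 0  0  1 ]
The reduced form has 3 nonzero rows.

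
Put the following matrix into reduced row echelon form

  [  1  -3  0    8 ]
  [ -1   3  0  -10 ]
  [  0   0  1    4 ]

[[1, -3, 0, 0], [0, 0, 1, 0], [0, 0, 0, 1]]

R2 -> R2 + R1
  [ 1  -3  0   8 ]
  [ 0   0  0  -2 ]
  [ 0   0  1   4 ]
R2 <-> R3
  [ 1  -3  0   8 ]
  [ 0   0  1   4 ]
  [ 0   0  0  -2 ]
R3 -> -1/2·R3
  [ 1  -3  0  8 ]
  [ 0   0  1  4 ]
  [ 0   0  0  1 ]
R2 -> R2 − 4·R3
  [ 1  -3  0  8 ]
  [ 0   0  1  0 ]
  [ 0   0  0  1 ]
R1 -> R1 − 8·R3
  [ 1  -3  0  0 ]
  [ 0   0  1  0 ]
  [ 0   0  0  1 ]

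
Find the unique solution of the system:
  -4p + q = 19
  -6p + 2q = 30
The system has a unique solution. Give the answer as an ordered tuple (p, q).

Form the augmented matrix and row-reduce:
  [ -4  1  |  19 ]
  [ -6  2  |  30 ]
ρ1 := -1/4·ρ1
  [  1  -1/4  |  -19/4 ]
  [ -6     2  |     30 ]
ρ2 := ρ2 + 6·ρ1
  [ 1  -1/4  |  -19/4 ]
  [ 0   1/2  |    3/2 ]
ρ2 := 2·ρ2
  [ 1  -1/4  |  -19/4 ]
  [ 0     1  |      3 ]
ρ1 := ρ1 + 1/4·ρ2
  [ 1  0  |  -4 ]
  [ 0  1  |   3 ]
Reading off the last column: p = -4, q = 3.

(-4, 3)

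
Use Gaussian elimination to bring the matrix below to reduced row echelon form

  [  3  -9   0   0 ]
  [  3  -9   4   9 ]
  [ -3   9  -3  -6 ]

[[1, -3, 0, 0], [0, 0, 1, 0], [0, 0, 0, 1]]

r1 := 1/3·r1
  [  1  -3   0   0 ]
  [  3  -9   4   9 ]
  [ -3   9  -3  -6 ]
r2 := r2 − 3·r1
  [  1  -3   0   0 ]
  [  0   0   4   9 ]
  [ -3   9  -3  -6 ]
r3 := r3 + 3·r1
  [ 1  -3   0   0 ]
  [ 0   0   4   9 ]
  [ 0   0  -3  -6 ]
r2 := 1/4·r2
  [ 1  -3   0    0 ]
  [ 0   0   1  9/4 ]
  [ 0   0  -3   -6 ]
r3 := r3 + 3·r2
  [ 1  -3  0    0 ]
  [ 0   0  1  9/4 ]
  [ 0   0  0  3/4 ]
r3 := 4/3·r3
  [ 1  -3  0    0 ]
  [ 0   0  1  9/4 ]
  [ 0   0  0    1 ]
r2 := r2 − 9/4·r3
  [ 1  -3  0  0 ]
  [ 0   0  1  0 ]
  [ 0   0  0  1 ]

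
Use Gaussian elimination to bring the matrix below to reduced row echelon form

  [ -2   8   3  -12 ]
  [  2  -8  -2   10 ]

ρ1 ← -1/2·ρ1
  [ 1  -4  -3/2   6 ]
  [ 2  -8    -2  10 ]
ρ2 ← ρ2 − 2·ρ1
  [ 1  -4  -3/2   6 ]
  [ 0   0     1  -2 ]
ρ1 ← ρ1 + 3/2·ρ2
  [ 1  -4  0   3 ]
  [ 0   0  1  -2 ]

[[1, -4, 0, 3], [0, 0, 1, -2]]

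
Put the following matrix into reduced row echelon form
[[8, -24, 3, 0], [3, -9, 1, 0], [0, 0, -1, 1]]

[[1, -3, 0, 0], [0, 0, 1, 0], [0, 0, 0, 1]]

r1 -> 1/8·r1
  [ 1  -3  3/8  0 ]
  [ 3  -9    1  0 ]
  [ 0   0   -1  1 ]
r2 -> r2 − 3·r1
  [ 1  -3   3/8  0 ]
  [ 0   0  -1/8  0 ]
  [ 0   0    -1  1 ]
r2 -> -8·r2
  [ 1  -3  3/8  0 ]
  [ 0   0    1  0 ]
  [ 0   0   -1  1 ]
r3 -> r3 + r2
  [ 1  -3  3/8  0 ]
  [ 0   0    1  0 ]
  [ 0   0    0  1 ]
r1 -> r1 − 3/8·r2
  [ 1  -3  0  0 ]
  [ 0   0  1  0 ]
  [ 0   0  0  1 ]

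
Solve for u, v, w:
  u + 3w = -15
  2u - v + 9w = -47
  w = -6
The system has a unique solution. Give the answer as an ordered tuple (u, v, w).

(3, -1, -6)

Form the augmented matrix and row-reduce:
  [ 1   0  3  |  -15 ]
  [ 2  -1  9  |  -47 ]
  [ 0   0  1  |   -6 ]
ρ2 -> ρ2 − 2·ρ1
  [ 1   0  3  |  -15 ]
  [ 0  -1  3  |  -17 ]
  [ 0   0  1  |   -6 ]
ρ2 -> -1·ρ2
  [ 1  0   3  |  -15 ]
  [ 0  1  -3  |   17 ]
  [ 0  0   1  |   -6 ]
ρ2 -> ρ2 + 3·ρ3
  [ 1  0  3  |  -15 ]
  [ 0  1  0  |   -1 ]
  [ 0  0  1  |   -6 ]
ρ1 -> ρ1 − 3·ρ3
  [ 1  0  0  |   3 ]
  [ 0  1  0  |  -1 ]
  [ 0  0  1  |  -6 ]
Reading off the last column: u = 3, v = -1, w = -6.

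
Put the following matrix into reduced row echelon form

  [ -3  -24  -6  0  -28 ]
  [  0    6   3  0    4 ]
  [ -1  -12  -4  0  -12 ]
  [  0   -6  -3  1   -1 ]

[[1, 0, -2, 0, 4], [0, 1, 1/2, 0, 2/3], [0, 0, 0, 1, 3], [0, 0, 0, 0, 0]]

r1 → -1/3·r1
  [  1    8   2  0  28/3 ]
  [  0    6   3  0     4 ]
  [ -1  -12  -4  0   -12 ]
  [  0   -6  -3  1    -1 ]
r3 → r3 + r1
  [ 1   8   2  0  28/3 ]
  [ 0   6   3  0     4 ]
  [ 0  -4  -2  0  -8/3 ]
  [ 0  -6  -3  1    -1 ]
r2 → 1/6·r2
  [ 1   8    2  0  28/3 ]
  [ 0   1  1/2  0   2/3 ]
  [ 0  -4   -2  0  -8/3 ]
  [ 0  -6   -3  1    -1 ]
r3 → r3 + 4·r2
  [ 1   8    2  0  28/3 ]
  [ 0   1  1/2  0   2/3 ]
  [ 0   0    0  0     0 ]
  [ 0  -6   -3  1    -1 ]
r4 → r4 + 6·r2
  [ 1  8    2  0  28/3 ]
  [ 0  1  1/2  0   2/3 ]
  [ 0  0    0  0     0 ]
  [ 0  0    0  1     3 ]
r3 <=> r4
  [ 1  8    2  0  28/3 ]
  [ 0  1  1/2  0   2/3 ]
  [ 0  0    0  1     3 ]
  [ 0  0    0  0     0 ]
r1 → r1 − 8·r2
  [ 1  0   -2  0    4 ]
  [ 0  1  1/2  0  2/3 ]
  [ 0  0    0  1    3 ]
  [ 0  0    0  0    0 ]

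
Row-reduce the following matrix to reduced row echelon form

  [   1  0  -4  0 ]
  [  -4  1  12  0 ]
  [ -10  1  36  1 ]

[[1, 0, -4, 0], [0, 1, -4, 0], [0, 0, 0, 1]]

Add 4 times R1 to R2.
  [   1  0  -4  0 ]
  [   0  1  -4  0 ]
  [ -10  1  36  1 ]
Add 10 times R1 to R3.
  [ 1  0  -4  0 ]
  [ 0  1  -4  0 ]
  [ 0  1  -4  1 ]
Subtract R2 from R3.
  [ 1  0  -4  0 ]
  [ 0  1  -4  0 ]
  [ 0  0   0  1 ]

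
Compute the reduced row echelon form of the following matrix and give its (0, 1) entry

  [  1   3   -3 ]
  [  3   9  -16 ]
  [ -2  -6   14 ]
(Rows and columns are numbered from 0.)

R2 -> R2 − 3·R1
  [  1   3  -3 ]
  [  0   0  -7 ]
  [ -2  -6  14 ]
R3 -> R3 + 2·R1
  [ 1  3  -3 ]
  [ 0  0  -7 ]
  [ 0  0   8 ]
R2 -> -1/7·R2
  [ 1  3  -3 ]
  [ 0  0   1 ]
  [ 0  0   8 ]
R3 -> R3 − 8·R2
  [ 1  3  -3 ]
  [ 0  0   1 ]
  [ 0  0   0 ]
R1 -> R1 + 3·R2
  [ 1  3  0 ]
  [ 0  0  1 ]
  [ 0  0  0 ]

3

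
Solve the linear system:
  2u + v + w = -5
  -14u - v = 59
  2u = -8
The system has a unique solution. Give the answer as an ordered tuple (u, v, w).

Form the augmented matrix and row-reduce:
  [   2   1  1  |  -5 ]
  [ -14  -1  0  |  59 ]
  [   2   0  0  |  -8 ]
ρ1 := 1/2·ρ1
  [   1  1/2  1/2  |  -5/2 ]
  [ -14   -1    0  |    59 ]
  [   2    0    0  |    -8 ]
ρ2 := ρ2 + 14·ρ1
  [ 1  1/2  1/2  |  -5/2 ]
  [ 0    6    7  |    24 ]
  [ 2    0    0  |    -8 ]
ρ3 := ρ3 − 2·ρ1
  [ 1  1/2  1/2  |  -5/2 ]
  [ 0    6    7  |    24 ]
  [ 0   -1   -1  |    -3 ]
ρ2 := 1/6·ρ2
  [ 1  1/2  1/2  |  -5/2 ]
  [ 0    1  7/6  |     4 ]
  [ 0   -1   -1  |    -3 ]
ρ3 := ρ3 + ρ2
  [ 1  1/2  1/2  |  -5/2 ]
  [ 0    1  7/6  |     4 ]
  [ 0    0  1/6  |     1 ]
ρ3 := 6·ρ3
  [ 1  1/2  1/2  |  -5/2 ]
  [ 0    1  7/6  |     4 ]
  [ 0    0    1  |     6 ]
ρ2 := ρ2 − 7/6·ρ3
  [ 1  1/2  1/2  |  -5/2 ]
  [ 0    1    0  |    -3 ]
  [ 0    0    1  |     6 ]
ρ1 := ρ1 − 1/2·ρ3
  [ 1  1/2  0  |  -11/2 ]
  [ 0    1  0  |     -3 ]
  [ 0    0  1  |      6 ]
ρ1 := ρ1 − 1/2·ρ2
  [ 1  0  0  |  -4 ]
  [ 0  1  0  |  -3 ]
  [ 0  0  1  |   6 ]
Reading off the last column: u = -4, v = -3, w = 6.

(-4, -3, 6)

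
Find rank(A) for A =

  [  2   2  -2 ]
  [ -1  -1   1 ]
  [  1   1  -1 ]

r1 → 1/2·r1
  [  1   1  -1 ]
  [ -1  -1   1 ]
  [  1   1  -1 ]
r2 → r2 + r1
  [ 1  1  -1 ]
  [ 0  0   0 ]
  [ 1  1  -1 ]
r3 → r3 − r1
  [ 1  1  -1 ]
  [ 0  0   0 ]
  [ 0  0   0 ]
The reduced form has 1 nonzero row.

rank = 1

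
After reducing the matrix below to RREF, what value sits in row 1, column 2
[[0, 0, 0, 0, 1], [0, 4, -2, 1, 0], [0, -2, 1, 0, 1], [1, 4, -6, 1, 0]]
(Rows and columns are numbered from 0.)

-1/2

Swap R1 and R4.
  [ 1   4  -6  1  0 ]
  [ 0   4  -2  1  0 ]
  [ 0  -2   1  0  1 ]
  [ 0   0   0  0  1 ]
Multiply R2 by 1/4.
  [ 1   4    -6    1  0 ]
  [ 0   1  -1/2  1/4  0 ]
  [ 0  -2     1    0  1 ]
  [ 0   0     0    0  1 ]
Add 2 times R2 to R3.
  [ 1  4    -6    1  0 ]
  [ 0  1  -1/2  1/4  0 ]
  [ 0  0     0  1/2  1 ]
  [ 0  0     0    0  1 ]
Multiply R3 by 2.
  [ 1  4    -6    1  0 ]
  [ 0  1  -1/2  1/4  0 ]
  [ 0  0     0    1  2 ]
  [ 0  0     0    0  1 ]
Subtract 2 times R4 from R3.
  [ 1  4    -6    1  0 ]
  [ 0  1  -1/2  1/4  0 ]
  [ 0  0     0    1  0 ]
  [ 0  0     0    0  1 ]
Subtract 1/4 times R3 from R2.
  [ 1  4    -6  1  0 ]
  [ 0  1  -1/2  0  0 ]
  [ 0  0     0  1  0 ]
  [ 0  0     0  0  1 ]
Subtract R3 from R1.
  [ 1  4    -6  0  0 ]
  [ 0  1  -1/2  0  0 ]
  [ 0  0     0  1  0 ]
  [ 0  0     0  0  1 ]
Subtract 4 times R2 from R1.
  [ 1  0    -4  0  0 ]
  [ 0  1  -1/2  0  0 ]
  [ 0  0     0  1  0 ]
  [ 0  0     0  0  1 ]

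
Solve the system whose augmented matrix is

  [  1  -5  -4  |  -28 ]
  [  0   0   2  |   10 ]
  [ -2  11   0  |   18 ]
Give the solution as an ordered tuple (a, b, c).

R3 ← R3 + 2·R1
  [ 1  -5  -4  |  -28 ]
  [ 0   0   2  |   10 ]
  [ 0   1  -8  |  -38 ]
R2 <=> R3
  [ 1  -5  -4  |  -28 ]
  [ 0   1  -8  |  -38 ]
  [ 0   0   2  |   10 ]
R3 ← 1/2·R3
  [ 1  -5  -4  |  -28 ]
  [ 0   1  -8  |  -38 ]
  [ 0   0   1  |    5 ]
R2 ← R2 + 8·R3
  [ 1  -5  -4  |  -28 ]
  [ 0   1   0  |    2 ]
  [ 0   0   1  |    5 ]
R1 ← R1 + 4·R3
  [ 1  -5  0  |  -8 ]
  [ 0   1  0  |   2 ]
  [ 0   0  1  |   5 ]
R1 ← R1 + 5·R2
  [ 1  0  0  |  2 ]
  [ 0  1  0  |  2 ]
  [ 0  0  1  |  5 ]
Reading off the last column: a = 2, b = 2, c = 5.

(2, 2, 5)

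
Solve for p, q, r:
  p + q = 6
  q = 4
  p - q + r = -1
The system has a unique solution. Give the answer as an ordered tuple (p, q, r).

(2, 4, 1)

Form the augmented matrix and row-reduce:
  [ 1   1  0  |   6 ]
  [ 0   1  0  |   4 ]
  [ 1  -1  1  |  -1 ]
R3 -> R3 − R1
R3 -> R3 + 2·R2
R1 -> R1 − R2
Reading off the last column: p = 2, q = 4, r = 1.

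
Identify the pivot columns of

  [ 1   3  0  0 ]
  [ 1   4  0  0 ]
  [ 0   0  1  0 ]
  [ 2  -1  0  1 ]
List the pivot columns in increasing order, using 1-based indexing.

ρ2 := ρ2 − ρ1
  [ 1   3  0  0 ]
  [ 0   1  0  0 ]
  [ 0   0  1  0 ]
  [ 2  -1  0  1 ]
ρ4 := ρ4 − 2·ρ1
  [ 1   3  0  0 ]
  [ 0   1  0  0 ]
  [ 0   0  1  0 ]
  [ 0  -7  0  1 ]
ρ4 := ρ4 + 7·ρ2
  [ 1  3  0  0 ]
  [ 0  1  0  0 ]
  [ 0  0  1  0 ]
  [ 0  0  0  1 ]
ρ1 := ρ1 − 3·ρ2
  [ 1  0  0  0 ]
  [ 0  1  0  0 ]
  [ 0  0  1  0 ]
  [ 0  0  0  1 ]
Pivot columns are the columns containing a leading 1.

1, 2, 3, 4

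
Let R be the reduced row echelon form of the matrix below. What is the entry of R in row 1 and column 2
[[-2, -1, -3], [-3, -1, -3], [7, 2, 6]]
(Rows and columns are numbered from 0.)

3

ρ1 := -1/2·ρ1
  [  1  1/2  3/2 ]
  [ -3   -1   -3 ]
  [  7    2    6 ]
ρ2 := ρ2 + 3·ρ1
  [ 1  1/2  3/2 ]
  [ 0  1/2  3/2 ]
  [ 7    2    6 ]
ρ3 := ρ3 − 7·ρ1
  [ 1   1/2   3/2 ]
  [ 0   1/2   3/2 ]
  [ 0  -3/2  -9/2 ]
ρ2 := 2·ρ2
  [ 1   1/2   3/2 ]
  [ 0     1     3 ]
  [ 0  -3/2  -9/2 ]
ρ3 := ρ3 + 3/2·ρ2
  [ 1  1/2  3/2 ]
  [ 0    1    3 ]
  [ 0    0    0 ]
ρ1 := ρ1 − 1/2·ρ2
  [ 1  0  0 ]
  [ 0  1  3 ]
  [ 0  0  0 ]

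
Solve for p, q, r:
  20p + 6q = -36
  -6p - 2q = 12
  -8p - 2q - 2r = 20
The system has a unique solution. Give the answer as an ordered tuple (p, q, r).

(0, -6, -4)

Form the augmented matrix and row-reduce:
  [ 20   6   0  |  -36 ]
  [ -6  -2   0  |   12 ]
  [ -8  -2  -2  |   20 ]
R1 -> 1/20·R1
  [  1  3/10   0  |  -9/5 ]
  [ -6    -2   0  |    12 ]
  [ -8    -2  -2  |    20 ]
R2 -> R2 + 6·R1
  [  1  3/10   0  |  -9/5 ]
  [  0  -1/5   0  |   6/5 ]
  [ -8    -2  -2  |    20 ]
R3 -> R3 + 8·R1
  [ 1  3/10   0  |  -9/5 ]
  [ 0  -1/5   0  |   6/5 ]
  [ 0   2/5  -2  |  28/5 ]
R2 -> -5·R2
  [ 1  3/10   0  |  -9/5 ]
  [ 0     1   0  |    -6 ]
  [ 0   2/5  -2  |  28/5 ]
R3 -> R3 − 2/5·R2
  [ 1  3/10   0  |  -9/5 ]
  [ 0     1   0  |    -6 ]
  [ 0     0  -2  |     8 ]
R3 -> -1/2·R3
  [ 1  3/10  0  |  -9/5 ]
  [ 0     1  0  |    -6 ]
  [ 0     0  1  |    -4 ]
R1 -> R1 − 3/10·R2
  [ 1  0  0  |   0 ]
  [ 0  1  0  |  -6 ]
  [ 0  0  1  |  -4 ]
Reading off the last column: p = 0, q = -6, r = -4.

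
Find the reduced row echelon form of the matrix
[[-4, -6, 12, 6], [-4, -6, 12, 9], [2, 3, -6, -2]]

R1 := -1/4·R1
  [  1  3/2  -3  -3/2 ]
  [ -4   -6  12     9 ]
  [  2    3  -6    -2 ]
R2 := R2 + 4·R1
  [ 1  3/2  -3  -3/2 ]
  [ 0    0   0     3 ]
  [ 2    3  -6    -2 ]
R3 := R3 − 2·R1
  [ 1  3/2  -3  -3/2 ]
  [ 0    0   0     3 ]
  [ 0    0   0     1 ]
R2 := 1/3·R2
  [ 1  3/2  -3  -3/2 ]
  [ 0    0   0     1 ]
  [ 0    0   0     1 ]
R3 := R3 − R2
  [ 1  3/2  -3  -3/2 ]
  [ 0    0   0     1 ]
  [ 0    0   0     0 ]
R1 := R1 + 3/2·R2
  [ 1  3/2  -3  0 ]
  [ 0    0   0  1 ]
  [ 0    0   0  0 ]

[[1, 3/2, -3, 0], [0, 0, 0, 1], [0, 0, 0, 0]]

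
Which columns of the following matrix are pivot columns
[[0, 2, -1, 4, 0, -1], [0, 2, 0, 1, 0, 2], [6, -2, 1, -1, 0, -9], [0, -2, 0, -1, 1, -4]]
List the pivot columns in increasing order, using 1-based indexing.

1, 2, 3, 5

R1 ↔ R3
  [ 6  -2   1  -1  0  -9 ]
  [ 0   2   0   1  0   2 ]
  [ 0   2  -1   4  0  -1 ]
  [ 0  -2   0  -1  1  -4 ]
R1 → 1/6·R1
  [ 1  -1/3  1/6  -1/6  0  -3/2 ]
  [ 0     2    0     1  0     2 ]
  [ 0     2   -1     4  0    -1 ]
  [ 0    -2    0    -1  1    -4 ]
R2 → 1/2·R2
  [ 1  -1/3  1/6  -1/6  0  -3/2 ]
  [ 0     1    0   1/2  0     1 ]
  [ 0     2   -1     4  0    -1 ]
  [ 0    -2    0    -1  1    -4 ]
R3 → R3 − 2·R2
  [ 1  -1/3  1/6  -1/6  0  -3/2 ]
  [ 0     1    0   1/2  0     1 ]
  [ 0     0   -1     3  0    -3 ]
  [ 0    -2    0    -1  1    -4 ]
R4 → R4 + 2·R2
  [ 1  -1/3  1/6  -1/6  0  -3/2 ]
  [ 0     1    0   1/2  0     1 ]
  [ 0     0   -1     3  0    -3 ]
  [ 0     0    0     0  1    -2 ]
R3 → -1·R3
  [ 1  -1/3  1/6  -1/6  0  -3/2 ]
  [ 0     1    0   1/2  0     1 ]
  [ 0     0    1    -3  0     3 ]
  [ 0     0    0     0  1    -2 ]
R1 → R1 − 1/6·R3
  [ 1  -1/3  0  1/3  0  -2 ]
  [ 0     1  0  1/2  0   1 ]
  [ 0     0  1   -3  0   3 ]
  [ 0     0  0    0  1  -2 ]
R1 → R1 + 1/3·R2
  [ 1  0  0  1/2  0  -5/3 ]
  [ 0  1  0  1/2  0     1 ]
  [ 0  0  1   -3  0     3 ]
  [ 0  0  0    0  1    -2 ]
Pivot columns are the columns containing a leading 1.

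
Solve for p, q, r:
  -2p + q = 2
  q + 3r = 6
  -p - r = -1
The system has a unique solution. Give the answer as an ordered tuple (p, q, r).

(-1, 0, 2)

Form the augmented matrix and row-reduce:
  [ -2  1   0  |   2 ]
  [  0  1   3  |   6 ]
  [ -1  0  -1  |  -1 ]
R1 -> -1/2·R1
  [  1  -1/2   0  |  -1 ]
  [  0     1   3  |   6 ]
  [ -1     0  -1  |  -1 ]
R3 -> R3 + R1
  [ 1  -1/2   0  |  -1 ]
  [ 0     1   3  |   6 ]
  [ 0  -1/2  -1  |  -2 ]
R3 -> R3 + 1/2·R2
  [ 1  -1/2    0  |  -1 ]
  [ 0     1    3  |   6 ]
  [ 0     0  1/2  |   1 ]
R3 -> 2·R3
  [ 1  -1/2  0  |  -1 ]
  [ 0     1  3  |   6 ]
  [ 0     0  1  |   2 ]
R2 -> R2 − 3·R3
  [ 1  -1/2  0  |  -1 ]
  [ 0     1  0  |   0 ]
  [ 0     0  1  |   2 ]
R1 -> R1 + 1/2·R2
  [ 1  0  0  |  -1 ]
  [ 0  1  0  |   0 ]
  [ 0  0  1  |   2 ]
Reading off the last column: p = -1, q = 0, r = 2.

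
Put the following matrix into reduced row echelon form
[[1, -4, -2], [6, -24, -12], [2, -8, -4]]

[[1, -4, -2], [0, 0, 0], [0, 0, 0]]

r2 → r2 − 6·r1
  [ 1  -4  -2 ]
  [ 0   0   0 ]
  [ 2  -8  -4 ]
r3 → r3 − 2·r1
  [ 1  -4  -2 ]
  [ 0   0   0 ]
  [ 0   0   0 ]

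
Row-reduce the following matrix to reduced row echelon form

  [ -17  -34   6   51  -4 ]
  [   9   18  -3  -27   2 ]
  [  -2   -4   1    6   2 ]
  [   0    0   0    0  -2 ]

[[1, 2, 0, -3, 0], [0, 0, 1, 0, 0], [0, 0, 0, 0, 1], [0, 0, 0, 0, 0]]

R1 -> -1/17·R1
  [  1   2  -6/17   -3  4/17 ]
  [  9  18     -3  -27     2 ]
  [ -2  -4      1    6     2 ]
  [  0   0      0    0    -2 ]
R2 -> R2 − 9·R1
  [  1   2  -6/17  -3   4/17 ]
  [  0   0   3/17   0  -2/17 ]
  [ -2  -4      1   6      2 ]
  [  0   0      0   0     -2 ]
R3 -> R3 + 2·R1
  [ 1  2  -6/17  -3   4/17 ]
  [ 0  0   3/17   0  -2/17 ]
  [ 0  0   5/17   0  42/17 ]
  [ 0  0      0   0     -2 ]
R2 -> 17/3·R2
  [ 1  2  -6/17  -3   4/17 ]
  [ 0  0      1   0   -2/3 ]
  [ 0  0   5/17   0  42/17 ]
  [ 0  0      0   0     -2 ]
R3 -> R3 − 5/17·R2
  [ 1  2  -6/17  -3  4/17 ]
  [ 0  0      1   0  -2/3 ]
  [ 0  0      0   0   8/3 ]
  [ 0  0      0   0    -2 ]
R3 -> 3/8·R3
  [ 1  2  -6/17  -3  4/17 ]
  [ 0  0      1   0  -2/3 ]
  [ 0  0      0   0     1 ]
  [ 0  0      0   0    -2 ]
R4 -> R4 + 2·R3
  [ 1  2  -6/17  -3  4/17 ]
  [ 0  0      1   0  -2/3 ]
  [ 0  0      0   0     1 ]
  [ 0  0      0   0     0 ]
R2 -> R2 + 2/3·R3
  [ 1  2  -6/17  -3  4/17 ]
  [ 0  0      1   0     0 ]
  [ 0  0      0   0     1 ]
  [ 0  0      0   0     0 ]
R1 -> R1 − 4/17·R3
  [ 1  2  -6/17  -3  0 ]
  [ 0  0      1   0  0 ]
  [ 0  0      0   0  1 ]
  [ 0  0      0   0  0 ]
R1 -> R1 + 6/17·R2
  [ 1  2  0  -3  0 ]
  [ 0  0  1   0  0 ]
  [ 0  0  0   0  1 ]
  [ 0  0  0   0  0 ]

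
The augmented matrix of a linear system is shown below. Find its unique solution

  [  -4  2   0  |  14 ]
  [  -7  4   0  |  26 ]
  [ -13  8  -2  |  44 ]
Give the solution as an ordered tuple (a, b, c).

Multiply r1 by -1/4.
Add 7 times r1 to r2.
Add 13 times r1 to r3.
Multiply r2 by 2.
Subtract 3/2 times r2 from r3.
Multiply r3 by -1/2.
Add 1/2 times r2 to r1.
Reading off the last column: a = -2, b = 3, c = 3.

(-2, 3, 3)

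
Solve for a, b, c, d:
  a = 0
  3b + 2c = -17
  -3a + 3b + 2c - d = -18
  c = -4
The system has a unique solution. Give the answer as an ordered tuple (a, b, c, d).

(0, -3, -4, 1)

Form the augmented matrix and row-reduce:
  [  1  0  0   0  |    0 ]
  [  0  3  2   0  |  -17 ]
  [ -3  3  2  -1  |  -18 ]
  [  0  0  1   0  |   -4 ]
R3 -> R3 + 3·R1
  [ 1  0  0   0  |    0 ]
  [ 0  3  2   0  |  -17 ]
  [ 0  3  2  -1  |  -18 ]
  [ 0  0  1   0  |   -4 ]
R2 -> 1/3·R2
  [ 1  0    0   0  |      0 ]
  [ 0  1  2/3   0  |  -17/3 ]
  [ 0  3    2  -1  |    -18 ]
  [ 0  0    1   0  |     -4 ]
R3 -> R3 − 3·R2
  [ 1  0    0   0  |      0 ]
  [ 0  1  2/3   0  |  -17/3 ]
  [ 0  0    0  -1  |     -1 ]
  [ 0  0    1   0  |     -4 ]
R3 <-> R4
  [ 1  0    0   0  |      0 ]
  [ 0  1  2/3   0  |  -17/3 ]
  [ 0  0    1   0  |     -4 ]
  [ 0  0    0  -1  |     -1 ]
R4 -> -1·R4
  [ 1  0    0  0  |      0 ]
  [ 0  1  2/3  0  |  -17/3 ]
  [ 0  0    1  0  |     -4 ]
  [ 0  0    0  1  |      1 ]
R2 -> R2 − 2/3·R3
  [ 1  0  0  0  |   0 ]
  [ 0  1  0  0  |  -3 ]
  [ 0  0  1  0  |  -4 ]
  [ 0  0  0  1  |   1 ]
Reading off the last column: a = 0, b = -3, c = -4, d = 1.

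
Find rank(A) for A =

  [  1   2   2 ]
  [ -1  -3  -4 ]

r2 := r2 + r1
  [ 1   2   2 ]
  [ 0  -1  -2 ]
r2 := -1·r2
  [ 1  2  2 ]
  [ 0  1  2 ]
r1 := r1 − 2·r2
  [ 1  0  -2 ]
  [ 0  1   2 ]
The reduced form has 2 nonzero rows.

rank = 2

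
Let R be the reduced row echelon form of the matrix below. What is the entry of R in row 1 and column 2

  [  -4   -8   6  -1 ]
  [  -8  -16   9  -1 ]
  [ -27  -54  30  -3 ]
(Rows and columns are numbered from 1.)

ρ1 -> -1/4·ρ1
  [   1    2  -3/2  1/4 ]
  [  -8  -16     9   -1 ]
  [ -27  -54    30   -3 ]
ρ2 -> ρ2 + 8·ρ1
  [   1    2  -3/2  1/4 ]
  [   0    0    -3    1 ]
  [ -27  -54    30   -3 ]
ρ3 -> ρ3 + 27·ρ1
  [ 1  2   -3/2   1/4 ]
  [ 0  0     -3     1 ]
  [ 0  0  -21/2  15/4 ]
ρ2 -> -1/3·ρ2
  [ 1  2   -3/2   1/4 ]
  [ 0  0      1  -1/3 ]
  [ 0  0  -21/2  15/4 ]
ρ3 -> ρ3 + 21/2·ρ2
  [ 1  2  -3/2   1/4 ]
  [ 0  0     1  -1/3 ]
  [ 0  0     0   1/4 ]
ρ3 -> 4·ρ3
  [ 1  2  -3/2   1/4 ]
  [ 0  0     1  -1/3 ]
  [ 0  0     0     1 ]
ρ2 -> ρ2 + 1/3·ρ3
  [ 1  2  -3/2  1/4 ]
  [ 0  0     1    0 ]
  [ 0  0     0    1 ]
ρ1 -> ρ1 − 1/4·ρ3
  [ 1  2  -3/2  0 ]
  [ 0  0     1  0 ]
  [ 0  0     0  1 ]
ρ1 -> ρ1 + 3/2·ρ2
  [ 1  2  0  0 ]
  [ 0  0  1  0 ]
  [ 0  0  0  1 ]

2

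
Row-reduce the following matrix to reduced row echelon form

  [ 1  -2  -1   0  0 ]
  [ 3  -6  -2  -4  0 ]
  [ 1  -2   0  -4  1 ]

[[1, -2, 0, -4, 0], [0, 0, 1, -4, 0], [0, 0, 0, 0, 1]]

r2 → r2 − 3·r1
r3 → r3 − r1
r3 → r3 − r2
r1 → r1 + r2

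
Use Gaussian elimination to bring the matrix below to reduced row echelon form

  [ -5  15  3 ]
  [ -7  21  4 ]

[[1, -3, 0], [0, 0, 1]]

ρ1 -> -1/5·ρ1
  [  1  -3  -3/5 ]
  [ -7  21     4 ]
ρ2 -> ρ2 + 7·ρ1
  [ 1  -3  -3/5 ]
  [ 0   0  -1/5 ]
ρ2 -> -5·ρ2
  [ 1  -3  -3/5 ]
  [ 0   0     1 ]
ρ1 -> ρ1 + 3/5·ρ2
  [ 1  -3  0 ]
  [ 0   0  1 ]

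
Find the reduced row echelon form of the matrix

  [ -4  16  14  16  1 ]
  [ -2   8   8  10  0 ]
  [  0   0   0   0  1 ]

[[1, -4, 0, 3, 0], [0, 0, 1, 2, 0], [0, 0, 0, 0, 1]]

R1 → -1/4·R1
  [  1  -4  -7/2  -4  -1/4 ]
  [ -2   8     8  10     0 ]
  [  0   0     0   0     1 ]
R2 → R2 + 2·R1
  [ 1  -4  -7/2  -4  -1/4 ]
  [ 0   0     1   2  -1/2 ]
  [ 0   0     0   0     1 ]
R2 → R2 + 1/2·R3
  [ 1  -4  -7/2  -4  -1/4 ]
  [ 0   0     1   2     0 ]
  [ 0   0     0   0     1 ]
R1 → R1 + 1/4·R3
  [ 1  -4  -7/2  -4  0 ]
  [ 0   0     1   2  0 ]
  [ 0   0     0   0  1 ]
R1 → R1 + 7/2·R2
  [ 1  -4  0  3  0 ]
  [ 0   0  1  2  0 ]
  [ 0   0  0  0  1 ]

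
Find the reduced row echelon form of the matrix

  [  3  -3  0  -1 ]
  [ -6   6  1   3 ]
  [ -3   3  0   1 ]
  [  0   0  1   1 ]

[[1, -1, 0, -1/3], [0, 0, 1, 1], [0, 0, 0, 0], [0, 0, 0, 0]]

ρ1 -> 1/3·ρ1
ρ2 -> ρ2 + 6·ρ1
ρ3 -> ρ3 + 3·ρ1
ρ4 -> ρ4 − ρ2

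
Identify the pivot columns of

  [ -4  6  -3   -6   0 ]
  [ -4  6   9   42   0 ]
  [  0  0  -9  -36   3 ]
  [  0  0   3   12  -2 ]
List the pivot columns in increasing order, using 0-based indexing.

0, 2, 4

Multiply ρ1 by -1/4.
Add 4 times ρ1 to ρ2.
Multiply ρ2 by 1/12.
Add 9 times ρ2 to ρ3.
Subtract 3 times ρ2 from ρ4.
Multiply ρ3 by 1/3.
Add 2 times ρ3 to ρ4.
Subtract 3/4 times ρ2 from ρ1.
Pivot columns are the columns containing a leading 1.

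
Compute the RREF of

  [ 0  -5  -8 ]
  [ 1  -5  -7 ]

R1 ↔ R2
  [ 1  -5  -7 ]
  [ 0  -5  -8 ]
R2 → -1/5·R2
  [ 1  -5   -7 ]
  [ 0   1  8/5 ]
R1 → R1 + 5·R2
  [ 1  0    1 ]
  [ 0  1  8/5 ]

[[1, 0, 1], [0, 1, 8/5]]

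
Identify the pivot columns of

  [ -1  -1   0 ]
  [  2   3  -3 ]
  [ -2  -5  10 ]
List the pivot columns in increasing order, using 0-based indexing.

Multiply ρ1 by -1.
  [  1   1   0 ]
  [  2   3  -3 ]
  [ -2  -5  10 ]
Subtract 2 times ρ1 from ρ2.
  [  1   1   0 ]
  [  0   1  -3 ]
  [ -2  -5  10 ]
Add 2 times ρ1 to ρ3.
  [ 1   1   0 ]
  [ 0   1  -3 ]
  [ 0  -3  10 ]
Add 3 times ρ2 to ρ3.
  [ 1  1   0 ]
  [ 0  1  -3 ]
  [ 0  0   1 ]
Add 3 times ρ3 to ρ2.
  [ 1  1  0 ]
  [ 0  1  0 ]
  [ 0  0  1 ]
Subtract ρ2 from ρ1.
  [ 1  0  0 ]
  [ 0  1  0 ]
  [ 0  0  1 ]
Pivot columns are the columns containing a leading 1.

0, 1, 2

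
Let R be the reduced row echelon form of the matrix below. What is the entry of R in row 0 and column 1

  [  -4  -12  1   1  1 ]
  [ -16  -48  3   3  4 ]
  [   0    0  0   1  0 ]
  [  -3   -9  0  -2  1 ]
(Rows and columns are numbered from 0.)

3

Multiply R1 by -1/4.
  [   1    3  -1/4  -1/4  -1/4 ]
  [ -16  -48     3     3     4 ]
  [   0    0     0     1     0 ]
  [  -3   -9     0    -2     1 ]
Add 16 times R1 to R2.
  [  1   3  -1/4  -1/4  -1/4 ]
  [  0   0    -1    -1     0 ]
  [  0   0     0     1     0 ]
  [ -3  -9     0    -2     1 ]
Add 3 times R1 to R4.
  [ 1  3  -1/4   -1/4  -1/4 ]
  [ 0  0    -1     -1     0 ]
  [ 0  0     0      1     0 ]
  [ 0  0  -3/4  -11/4   1/4 ]
Multiply R2 by -1.
  [ 1  3  -1/4   -1/4  -1/4 ]
  [ 0  0     1      1     0 ]
  [ 0  0     0      1     0 ]
  [ 0  0  -3/4  -11/4   1/4 ]
Add 3/4 times R2 to R4.
  [ 1  3  -1/4  -1/4  -1/4 ]
  [ 0  0     1     1     0 ]
  [ 0  0     0     1     0 ]
  [ 0  0     0    -2   1/4 ]
Add 2 times R3 to R4.
  [ 1  3  -1/4  -1/4  -1/4 ]
  [ 0  0     1     1     0 ]
  [ 0  0     0     1     0 ]
  [ 0  0     0     0   1/4 ]
Multiply R4 by 4.
  [ 1  3  -1/4  -1/4  -1/4 ]
  [ 0  0     1     1     0 ]
  [ 0  0     0     1     0 ]
  [ 0  0     0     0     1 ]
Add 1/4 times R4 to R1.
  [ 1  3  -1/4  -1/4  0 ]
  [ 0  0     1     1  0 ]
  [ 0  0     0     1  0 ]
  [ 0  0     0     0  1 ]
Subtract R3 from R2.
  [ 1  3  -1/4  -1/4  0 ]
  [ 0  0     1     0  0 ]
  [ 0  0     0     1  0 ]
  [ 0  0     0     0  1 ]
Add 1/4 times R3 to R1.
  [ 1  3  -1/4  0  0 ]
  [ 0  0     1  0  0 ]
  [ 0  0     0  1  0 ]
  [ 0  0     0  0  1 ]
Add 1/4 times R2 to R1.
  [ 1  3  0  0  0 ]
  [ 0  0  1  0  0 ]
  [ 0  0  0  1  0 ]
  [ 0  0  0  0  1 ]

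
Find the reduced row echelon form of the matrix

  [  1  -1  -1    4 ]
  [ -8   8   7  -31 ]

[[1, -1, 0, 3], [0, 0, 1, -1]]

ρ2 := ρ2 + 8·ρ1
  [ 1  -1  -1  4 ]
  [ 0   0  -1  1 ]
ρ2 := -1·ρ2
  [ 1  -1  -1   4 ]
  [ 0   0   1  -1 ]
ρ1 := ρ1 + ρ2
  [ 1  -1  0   3 ]
  [ 0   0  1  -1 ]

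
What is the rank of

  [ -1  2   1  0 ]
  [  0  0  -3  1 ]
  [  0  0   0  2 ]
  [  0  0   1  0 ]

Multiply R1 by -1.
  [ 1  -2  -1  0 ]
  [ 0   0  -3  1 ]
  [ 0   0   0  2 ]
  [ 0   0   1  0 ]
Multiply R2 by -1/3.
  [ 1  -2  -1     0 ]
  [ 0   0   1  -1/3 ]
  [ 0   0   0     2 ]
  [ 0   0   1     0 ]
Subtract R2 from R4.
  [ 1  -2  -1     0 ]
  [ 0   0   1  -1/3 ]
  [ 0   0   0     2 ]
  [ 0   0   0   1/3 ]
Multiply R3 by 1/2.
  [ 1  -2  -1     0 ]
  [ 0   0   1  -1/3 ]
  [ 0   0   0     1 ]
  [ 0   0   0   1/3 ]
Subtract 1/3 times R3 from R4.
  [ 1  -2  -1     0 ]
  [ 0   0   1  -1/3 ]
  [ 0   0   0     1 ]
  [ 0   0   0     0 ]
Add 1/3 times R3 to R2.
  [ 1  -2  -1  0 ]
  [ 0   0   1  0 ]
  [ 0   0   0  1 ]
  [ 0   0   0  0 ]
Add R2 to R1.
  [ 1  -2  0  0 ]
  [ 0   0  1  0 ]
  [ 0   0  0  1 ]
  [ 0   0  0  0 ]
The reduced form has 3 nonzero rows.

rank = 3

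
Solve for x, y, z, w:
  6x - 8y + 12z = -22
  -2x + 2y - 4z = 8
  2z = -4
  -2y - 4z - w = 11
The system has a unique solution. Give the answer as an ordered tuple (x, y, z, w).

(-1, -1, -2, -1)

Form the augmented matrix and row-reduce:
  [  6  -8  12   0  |  -22 ]
  [ -2   2  -4   0  |    8 ]
  [  0   0   2   0  |   -4 ]
  [  0  -2  -4  -1  |   11 ]
ρ1 → 1/6·ρ1
ρ2 → ρ2 + 2·ρ1
ρ2 → -3/2·ρ2
ρ4 → ρ4 + 2·ρ2
ρ3 → 1/2·ρ3
ρ4 → ρ4 + 4·ρ3
ρ4 → -1·ρ4
ρ1 → ρ1 − 2·ρ3
ρ1 → ρ1 + 4/3·ρ2
Reading off the last column: x = -1, y = -1, z = -2, w = -1.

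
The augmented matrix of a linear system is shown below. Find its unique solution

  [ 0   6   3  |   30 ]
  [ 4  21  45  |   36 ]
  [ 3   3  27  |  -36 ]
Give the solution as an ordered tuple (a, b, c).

Swap R1 and R2.
Multiply R1 by 1/4.
Subtract 3 times R1 from R3.
Multiply R2 by 1/6.
Add 51/4 times R2 to R3.
Multiply R3 by -8/3.
Subtract 1/2 times R3 from R2.
Subtract 45/4 times R3 from R1.
Subtract 21/4 times R2 from R1.
Reading off the last column: a = 0, b = 6, c = -2.

(0, 6, -2)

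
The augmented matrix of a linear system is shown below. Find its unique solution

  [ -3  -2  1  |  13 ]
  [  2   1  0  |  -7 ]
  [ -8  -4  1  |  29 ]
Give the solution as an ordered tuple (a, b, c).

(-2, -3, 1)

R1 → -1/3·R1
  [  1  2/3  -1/3  |  -13/3 ]
  [  2    1     0  |     -7 ]
  [ -8   -4     1  |     29 ]
R2 → R2 − 2·R1
  [  1   2/3  -1/3  |  -13/3 ]
  [  0  -1/3   2/3  |    5/3 ]
  [ -8    -4     1  |     29 ]
R3 → R3 + 8·R1
  [ 1   2/3  -1/3  |  -13/3 ]
  [ 0  -1/3   2/3  |    5/3 ]
  [ 0   4/3  -5/3  |  -17/3 ]
R2 → -3·R2
  [ 1  2/3  -1/3  |  -13/3 ]
  [ 0    1    -2  |     -5 ]
  [ 0  4/3  -5/3  |  -17/3 ]
R3 → R3 − 4/3·R2
  [ 1  2/3  -1/3  |  -13/3 ]
  [ 0    1    -2  |     -5 ]
  [ 0    0     1  |      1 ]
R2 → R2 + 2·R3
  [ 1  2/3  -1/3  |  -13/3 ]
  [ 0    1     0  |     -3 ]
  [ 0    0     1  |      1 ]
R1 → R1 + 1/3·R3
  [ 1  2/3  0  |  -4 ]
  [ 0    1  0  |  -3 ]
  [ 0    0  1  |   1 ]
R1 → R1 − 2/3·R2
  [ 1  0  0  |  -2 ]
  [ 0  1  0  |  -3 ]
  [ 0  0  1  |   1 ]
Reading off the last column: a = -2, b = -3, c = 1.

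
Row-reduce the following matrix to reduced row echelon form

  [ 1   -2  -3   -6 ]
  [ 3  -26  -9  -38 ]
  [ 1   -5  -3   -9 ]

[[1, 0, -3, -4], [0, 1, 0, 1], [0, 0, 0, 0]]

ρ2 ← ρ2 − 3·ρ1
  [ 1   -2  -3   -6 ]
  [ 0  -20   0  -20 ]
  [ 1   -5  -3   -9 ]
ρ3 ← ρ3 − ρ1
  [ 1   -2  -3   -6 ]
  [ 0  -20   0  -20 ]
  [ 0   -3   0   -3 ]
ρ2 ← -1/20·ρ2
  [ 1  -2  -3  -6 ]
  [ 0   1   0   1 ]
  [ 0  -3   0  -3 ]
ρ3 ← ρ3 + 3·ρ2
  [ 1  -2  -3  -6 ]
  [ 0   1   0   1 ]
  [ 0   0   0   0 ]
ρ1 ← ρ1 + 2·ρ2
  [ 1  0  -3  -4 ]
  [ 0  1   0   1 ]
  [ 0  0   0   0 ]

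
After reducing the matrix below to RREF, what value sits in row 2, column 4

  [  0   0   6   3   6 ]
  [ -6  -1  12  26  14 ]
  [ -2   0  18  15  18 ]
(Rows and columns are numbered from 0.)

r1 ↔ r2
r1 := -1/6·r1
r3 := r3 + 2·r1
r2 ↔ r3
r2 := 3·r2
r3 := 1/6·r3
r2 := r2 − 42·r3
r1 := r1 + 2·r3
r1 := r1 − 1/6·r2

1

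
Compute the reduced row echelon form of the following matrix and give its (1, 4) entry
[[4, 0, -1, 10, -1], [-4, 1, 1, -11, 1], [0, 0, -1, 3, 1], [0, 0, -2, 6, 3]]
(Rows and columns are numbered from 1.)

R1 -> 1/4·R1
  [  1  0  -1/4  5/2  -1/4 ]
  [ -4  1     1  -11     1 ]
  [  0  0    -1    3     1 ]
  [  0  0    -2    6     3 ]
R2 -> R2 + 4·R1
  [ 1  0  -1/4  5/2  -1/4 ]
  [ 0  1     0   -1     0 ]
  [ 0  0    -1    3     1 ]
  [ 0  0    -2    6     3 ]
R3 -> -1·R3
  [ 1  0  -1/4  5/2  -1/4 ]
  [ 0  1     0   -1     0 ]
  [ 0  0     1   -3    -1 ]
  [ 0  0    -2    6     3 ]
R4 -> R4 + 2·R3
  [ 1  0  -1/4  5/2  -1/4 ]
  [ 0  1     0   -1     0 ]
  [ 0  0     1   -3    -1 ]
  [ 0  0     0    0     1 ]
R3 -> R3 + R4
  [ 1  0  -1/4  5/2  -1/4 ]
  [ 0  1     0   -1     0 ]
  [ 0  0     1   -3     0 ]
  [ 0  0     0    0     1 ]
R1 -> R1 + 1/4·R4
  [ 1  0  -1/4  5/2  0 ]
  [ 0  1     0   -1  0 ]
  [ 0  0     1   -3  0 ]
  [ 0  0     0    0  1 ]
R1 -> R1 + 1/4·R3
  [ 1  0  0  7/4  0 ]
  [ 0  1  0   -1  0 ]
  [ 0  0  1   -3  0 ]
  [ 0  0  0    0  1 ]

7/4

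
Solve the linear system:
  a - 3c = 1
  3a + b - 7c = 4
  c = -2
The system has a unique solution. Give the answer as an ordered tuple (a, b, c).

Form the augmented matrix and row-reduce:
  [ 1  0  -3  |   1 ]
  [ 3  1  -7  |   4 ]
  [ 0  0   1  |  -2 ]
R2 ← R2 − 3·R1
  [ 1  0  -3  |   1 ]
  [ 0  1   2  |   1 ]
  [ 0  0   1  |  -2 ]
R2 ← R2 − 2·R3
  [ 1  0  -3  |   1 ]
  [ 0  1   0  |   5 ]
  [ 0  0   1  |  -2 ]
R1 ← R1 + 3·R3
  [ 1  0  0  |  -5 ]
  [ 0  1  0  |   5 ]
  [ 0  0  1  |  -2 ]
Reading off the last column: a = -5, b = 5, c = -2.

(-5, 5, -2)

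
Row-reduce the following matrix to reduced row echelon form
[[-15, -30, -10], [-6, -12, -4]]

[[1, 2, 2/3], [0, 0, 0]]

Multiply R1 by -1/15.
  [  1    2  2/3 ]
  [ -6  -12   -4 ]
Add 6 times R1 to R2.
  [ 1  2  2/3 ]
  [ 0  0    0 ]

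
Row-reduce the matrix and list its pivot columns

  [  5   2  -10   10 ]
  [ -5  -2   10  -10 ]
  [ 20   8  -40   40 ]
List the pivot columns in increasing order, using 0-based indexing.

0

r1 -> 1/5·r1
  [  1  2/5   -2    2 ]
  [ -5   -2   10  -10 ]
  [ 20    8  -40   40 ]
r2 -> r2 + 5·r1
  [  1  2/5   -2   2 ]
  [  0    0    0   0 ]
  [ 20    8  -40  40 ]
r3 -> r3 − 20·r1
  [ 1  2/5  -2  2 ]
  [ 0    0   0  0 ]
  [ 0    0   0  0 ]
Pivot columns are the columns containing a leading 1.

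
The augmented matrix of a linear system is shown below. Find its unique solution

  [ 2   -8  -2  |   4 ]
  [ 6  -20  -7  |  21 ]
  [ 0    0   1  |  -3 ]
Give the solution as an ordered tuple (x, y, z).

(5, 3/2, -3)

ρ1 -> 1/2·ρ1
  [ 1   -4  -1  |   2 ]
  [ 6  -20  -7  |  21 ]
  [ 0    0   1  |  -3 ]
ρ2 -> ρ2 − 6·ρ1
  [ 1  -4  -1  |   2 ]
  [ 0   4  -1  |   9 ]
  [ 0   0   1  |  -3 ]
ρ2 -> 1/4·ρ2
  [ 1  -4    -1  |    2 ]
  [ 0   1  -1/4  |  9/4 ]
  [ 0   0     1  |   -3 ]
ρ2 -> ρ2 + 1/4·ρ3
  [ 1  -4  -1  |    2 ]
  [ 0   1   0  |  3/2 ]
  [ 0   0   1  |   -3 ]
ρ1 -> ρ1 + ρ3
  [ 1  -4  0  |   -1 ]
  [ 0   1  0  |  3/2 ]
  [ 0   0  1  |   -3 ]
ρ1 -> ρ1 + 4·ρ2
  [ 1  0  0  |    5 ]
  [ 0  1  0  |  3/2 ]
  [ 0  0  1  |   -3 ]
Reading off the last column: x = 5, y = 3/2, z = -3.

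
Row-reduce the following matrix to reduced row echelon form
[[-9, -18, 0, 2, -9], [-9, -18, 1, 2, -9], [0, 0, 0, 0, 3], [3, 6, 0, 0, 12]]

r1 -> -1/9·r1
r2 -> r2 + 9·r1
r4 -> r4 − 3·r1
r3 ↔ r4
r3 -> 3/2·r3
r4 -> 1/3·r4
r3 -> r3 − 27/2·r4
r1 -> r1 − r4
r1 -> r1 + 2/9·r3

[[1, 2, 0, 0, 0], [0, 0, 1, 0, 0], [0, 0, 0, 1, 0], [0, 0, 0, 0, 1]]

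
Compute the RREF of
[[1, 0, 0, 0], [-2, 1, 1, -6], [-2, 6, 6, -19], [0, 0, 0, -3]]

R2 ← R2 + 2·R1
  [  1  0  0    0 ]
  [  0  1  1   -6 ]
  [ -2  6  6  -19 ]
  [  0  0  0   -3 ]
R3 ← R3 + 2·R1
  [ 1  0  0    0 ]
  [ 0  1  1   -6 ]
  [ 0  6  6  -19 ]
  [ 0  0  0   -3 ]
R3 ← R3 − 6·R2
  [ 1  0  0   0 ]
  [ 0  1  1  -6 ]
  [ 0  0  0  17 ]
  [ 0  0  0  -3 ]
R3 ← 1/17·R3
  [ 1  0  0   0 ]
  [ 0  1  1  -6 ]
  [ 0  0  0   1 ]
  [ 0  0  0  -3 ]
R4 ← R4 + 3·R3
  [ 1  0  0   0 ]
  [ 0  1  1  -6 ]
  [ 0  0  0   1 ]
  [ 0  0  0   0 ]
R2 ← R2 + 6·R3
  [ 1  0  0  0 ]
  [ 0  1  1  0 ]
  [ 0  0  0  1 ]
  [ 0  0  0  0 ]

[[1, 0, 0, 0], [0, 1, 1, 0], [0, 0, 0, 1], [0, 0, 0, 0]]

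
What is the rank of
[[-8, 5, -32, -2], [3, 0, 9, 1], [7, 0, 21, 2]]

Multiply R1 by -1/8.
  [ 1  -5/8   4  1/4 ]
  [ 3     0   9    1 ]
  [ 7     0  21    2 ]
Subtract 3 times R1 from R2.
  [ 1  -5/8   4  1/4 ]
  [ 0  15/8  -3  1/4 ]
  [ 7     0  21    2 ]
Subtract 7 times R1 from R3.
  [ 1  -5/8   4  1/4 ]
  [ 0  15/8  -3  1/4 ]
  [ 0  35/8  -7  1/4 ]
Multiply R2 by 8/15.
  [ 1  -5/8     4   1/4 ]
  [ 0     1  -8/5  2/15 ]
  [ 0  35/8    -7   1/4 ]
Subtract 35/8 times R2 from R3.
  [ 1  -5/8     4   1/4 ]
  [ 0     1  -8/5  2/15 ]
  [ 0     0     0  -1/3 ]
Multiply R3 by -3.
  [ 1  -5/8     4   1/4 ]
  [ 0     1  -8/5  2/15 ]
  [ 0     0     0     1 ]
Subtract 2/15 times R3 from R2.
  [ 1  -5/8     4  1/4 ]
  [ 0     1  -8/5    0 ]
  [ 0     0     0    1 ]
Subtract 1/4 times R3 from R1.
  [ 1  -5/8     4  0 ]
  [ 0     1  -8/5  0 ]
  [ 0     0     0  1 ]
Add 5/8 times R2 to R1.
  [ 1  0     3  0 ]
  [ 0  1  -8/5  0 ]
  [ 0  0     0  1 ]
The reduced form has 3 nonzero rows.

rank = 3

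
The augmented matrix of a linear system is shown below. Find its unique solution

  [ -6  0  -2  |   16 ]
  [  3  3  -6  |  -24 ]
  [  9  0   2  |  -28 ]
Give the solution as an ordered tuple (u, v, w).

(-4, 4, 4)

Multiply ρ1 by -1/6.
Subtract 3 times ρ1 from ρ2.
Subtract 9 times ρ1 from ρ3.
Multiply ρ2 by 1/3.
Multiply ρ3 by -1.
Add 7/3 times ρ3 to ρ2.
Subtract 1/3 times ρ3 from ρ1.
Reading off the last column: u = -4, v = 4, w = 4.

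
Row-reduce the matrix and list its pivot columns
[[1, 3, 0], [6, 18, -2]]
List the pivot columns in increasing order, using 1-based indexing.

1, 3

R2 -> R2 − 6·R1
  [ 1  3   0 ]
  [ 0  0  -2 ]
R2 -> -1/2·R2
  [ 1  3  0 ]
  [ 0  0  1 ]
Pivot columns are the columns containing a leading 1.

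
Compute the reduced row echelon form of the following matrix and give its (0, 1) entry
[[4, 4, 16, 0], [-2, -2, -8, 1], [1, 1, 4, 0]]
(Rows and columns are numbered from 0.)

1

Multiply R1 by 1/4.
  [  1   1   4  0 ]
  [ -2  -2  -8  1 ]
  [  1   1   4  0 ]
Add 2 times R1 to R2.
  [ 1  1  4  0 ]
  [ 0  0  0  1 ]
  [ 1  1  4  0 ]
Subtract R1 from R3.
  [ 1  1  4  0 ]
  [ 0  0  0  1 ]
  [ 0  0  0  0 ]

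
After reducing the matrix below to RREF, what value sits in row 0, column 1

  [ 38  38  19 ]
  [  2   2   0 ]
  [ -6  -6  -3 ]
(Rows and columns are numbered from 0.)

r1 -> 1/38·r1
  [  1   1  1/2 ]
  [  2   2    0 ]
  [ -6  -6   -3 ]
r2 -> r2 − 2·r1
  [  1   1  1/2 ]
  [  0   0   -1 ]
  [ -6  -6   -3 ]
r3 -> r3 + 6·r1
  [ 1  1  1/2 ]
  [ 0  0   -1 ]
  [ 0  0    0 ]
r2 -> -1·r2
  [ 1  1  1/2 ]
  [ 0  0    1 ]
  [ 0  0    0 ]
r1 -> r1 − 1/2·r2
  [ 1  1  0 ]
  [ 0  0  1 ]
  [ 0  0  0 ]

1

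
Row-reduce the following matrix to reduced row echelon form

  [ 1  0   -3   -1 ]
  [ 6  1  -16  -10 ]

Subtract 6 times r1 from r2.
  [ 1  0  -3  -1 ]
  [ 0  1   2  -4 ]

[[1, 0, -3, -1], [0, 1, 2, -4]]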